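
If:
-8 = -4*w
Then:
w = 2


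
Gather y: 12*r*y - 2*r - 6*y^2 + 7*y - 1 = -2*r - 6*y^2 + y*(12*r + 7) - 1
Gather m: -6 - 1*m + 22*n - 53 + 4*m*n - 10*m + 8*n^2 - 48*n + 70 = m*(4*n - 11) + 8*n^2 - 26*n + 11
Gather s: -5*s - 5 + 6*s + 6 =s + 1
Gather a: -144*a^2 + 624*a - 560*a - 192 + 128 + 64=-144*a^2 + 64*a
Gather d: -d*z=-d*z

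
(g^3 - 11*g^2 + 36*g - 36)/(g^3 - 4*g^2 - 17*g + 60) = (g^2 - 8*g + 12)/(g^2 - g - 20)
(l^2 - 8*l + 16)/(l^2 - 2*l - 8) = (l - 4)/(l + 2)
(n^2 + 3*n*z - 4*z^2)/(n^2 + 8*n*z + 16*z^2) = (n - z)/(n + 4*z)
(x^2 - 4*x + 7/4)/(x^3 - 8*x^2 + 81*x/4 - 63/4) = (2*x - 1)/(2*x^2 - 9*x + 9)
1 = 1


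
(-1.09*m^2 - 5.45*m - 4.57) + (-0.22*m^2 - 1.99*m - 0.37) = -1.31*m^2 - 7.44*m - 4.94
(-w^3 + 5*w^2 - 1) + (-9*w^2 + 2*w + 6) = -w^3 - 4*w^2 + 2*w + 5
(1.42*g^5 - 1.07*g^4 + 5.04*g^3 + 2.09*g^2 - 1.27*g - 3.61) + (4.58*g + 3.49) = 1.42*g^5 - 1.07*g^4 + 5.04*g^3 + 2.09*g^2 + 3.31*g - 0.12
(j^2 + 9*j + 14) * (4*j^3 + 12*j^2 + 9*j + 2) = 4*j^5 + 48*j^4 + 173*j^3 + 251*j^2 + 144*j + 28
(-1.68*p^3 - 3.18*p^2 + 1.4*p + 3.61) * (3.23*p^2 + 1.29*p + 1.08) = -5.4264*p^5 - 12.4386*p^4 - 1.3946*p^3 + 10.0319*p^2 + 6.1689*p + 3.8988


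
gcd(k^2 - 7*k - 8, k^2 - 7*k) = 1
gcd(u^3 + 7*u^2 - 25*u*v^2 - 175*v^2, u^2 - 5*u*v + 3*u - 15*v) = u - 5*v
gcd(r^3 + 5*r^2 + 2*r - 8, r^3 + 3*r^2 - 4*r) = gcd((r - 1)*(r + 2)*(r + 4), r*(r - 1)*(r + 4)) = r^2 + 3*r - 4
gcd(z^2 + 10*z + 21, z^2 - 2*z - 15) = z + 3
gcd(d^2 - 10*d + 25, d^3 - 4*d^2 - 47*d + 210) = d - 5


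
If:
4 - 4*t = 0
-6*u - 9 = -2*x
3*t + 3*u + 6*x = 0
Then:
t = 1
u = -10/7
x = 3/14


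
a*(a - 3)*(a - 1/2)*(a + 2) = a^4 - 3*a^3/2 - 11*a^2/2 + 3*a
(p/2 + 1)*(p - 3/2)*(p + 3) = p^3/2 + 7*p^2/4 - 3*p/4 - 9/2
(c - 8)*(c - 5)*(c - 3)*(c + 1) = c^4 - 15*c^3 + 63*c^2 - 41*c - 120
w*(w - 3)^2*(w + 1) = w^4 - 5*w^3 + 3*w^2 + 9*w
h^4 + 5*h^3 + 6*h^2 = h^2*(h + 2)*(h + 3)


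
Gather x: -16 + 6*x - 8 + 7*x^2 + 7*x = 7*x^2 + 13*x - 24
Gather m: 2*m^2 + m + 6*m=2*m^2 + 7*m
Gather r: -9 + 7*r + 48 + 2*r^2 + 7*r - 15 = 2*r^2 + 14*r + 24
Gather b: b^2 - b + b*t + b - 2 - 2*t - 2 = b^2 + b*t - 2*t - 4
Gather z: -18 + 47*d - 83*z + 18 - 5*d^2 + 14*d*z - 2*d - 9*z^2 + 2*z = -5*d^2 + 45*d - 9*z^2 + z*(14*d - 81)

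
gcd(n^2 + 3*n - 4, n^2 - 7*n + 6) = n - 1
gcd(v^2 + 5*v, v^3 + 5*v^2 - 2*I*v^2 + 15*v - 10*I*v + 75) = v + 5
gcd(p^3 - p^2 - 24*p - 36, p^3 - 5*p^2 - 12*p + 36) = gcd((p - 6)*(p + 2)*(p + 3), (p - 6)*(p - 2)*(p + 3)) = p^2 - 3*p - 18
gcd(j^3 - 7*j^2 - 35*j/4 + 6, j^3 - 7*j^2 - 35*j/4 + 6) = j^3 - 7*j^2 - 35*j/4 + 6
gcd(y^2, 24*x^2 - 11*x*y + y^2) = 1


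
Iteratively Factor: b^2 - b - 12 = (b - 4)*(b + 3)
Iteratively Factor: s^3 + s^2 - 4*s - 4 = (s - 2)*(s^2 + 3*s + 2) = (s - 2)*(s + 2)*(s + 1)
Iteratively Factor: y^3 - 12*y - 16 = (y - 4)*(y^2 + 4*y + 4) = (y - 4)*(y + 2)*(y + 2)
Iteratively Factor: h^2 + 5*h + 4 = (h + 4)*(h + 1)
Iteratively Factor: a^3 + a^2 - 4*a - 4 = (a + 2)*(a^2 - a - 2) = (a + 1)*(a + 2)*(a - 2)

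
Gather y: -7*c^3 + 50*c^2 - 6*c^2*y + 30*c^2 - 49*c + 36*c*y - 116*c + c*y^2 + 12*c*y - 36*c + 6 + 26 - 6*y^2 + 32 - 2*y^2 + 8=-7*c^3 + 80*c^2 - 201*c + y^2*(c - 8) + y*(-6*c^2 + 48*c) + 72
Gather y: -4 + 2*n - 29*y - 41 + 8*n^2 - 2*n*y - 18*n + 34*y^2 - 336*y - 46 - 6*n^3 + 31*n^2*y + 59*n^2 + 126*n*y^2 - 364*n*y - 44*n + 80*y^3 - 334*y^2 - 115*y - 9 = -6*n^3 + 67*n^2 - 60*n + 80*y^3 + y^2*(126*n - 300) + y*(31*n^2 - 366*n - 480) - 100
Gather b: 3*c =3*c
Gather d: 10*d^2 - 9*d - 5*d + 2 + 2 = 10*d^2 - 14*d + 4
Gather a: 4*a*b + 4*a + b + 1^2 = a*(4*b + 4) + b + 1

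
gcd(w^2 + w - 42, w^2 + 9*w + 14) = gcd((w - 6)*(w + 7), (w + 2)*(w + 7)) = w + 7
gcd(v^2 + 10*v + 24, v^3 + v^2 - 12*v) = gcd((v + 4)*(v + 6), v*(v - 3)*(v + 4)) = v + 4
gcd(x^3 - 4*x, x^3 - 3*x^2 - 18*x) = x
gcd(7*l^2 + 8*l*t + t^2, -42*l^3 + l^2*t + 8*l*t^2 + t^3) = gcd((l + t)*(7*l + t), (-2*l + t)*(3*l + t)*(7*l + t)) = 7*l + t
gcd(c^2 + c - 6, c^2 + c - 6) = c^2 + c - 6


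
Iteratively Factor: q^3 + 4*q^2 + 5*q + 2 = (q + 1)*(q^2 + 3*q + 2) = (q + 1)*(q + 2)*(q + 1)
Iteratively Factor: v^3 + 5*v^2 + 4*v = (v)*(v^2 + 5*v + 4) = v*(v + 4)*(v + 1)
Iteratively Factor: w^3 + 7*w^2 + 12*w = (w + 3)*(w^2 + 4*w) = w*(w + 3)*(w + 4)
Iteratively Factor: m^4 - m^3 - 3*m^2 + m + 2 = (m - 2)*(m^3 + m^2 - m - 1) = (m - 2)*(m + 1)*(m^2 - 1) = (m - 2)*(m - 1)*(m + 1)*(m + 1)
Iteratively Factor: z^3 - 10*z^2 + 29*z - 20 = (z - 1)*(z^2 - 9*z + 20) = (z - 5)*(z - 1)*(z - 4)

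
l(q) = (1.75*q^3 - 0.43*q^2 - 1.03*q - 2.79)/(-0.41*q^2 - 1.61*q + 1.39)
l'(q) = (0.82*q + 1.61)*(1.75*q^3 - 0.43*q^2 - 1.03*q - 2.79)/(-0.41*q^2 - 1.61*q + 1.39)^2 + (5.25*q^2 - 0.86*q - 1.03)/(-0.41*q^2 - 1.61*q + 1.39)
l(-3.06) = -21.72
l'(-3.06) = 28.37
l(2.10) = -2.46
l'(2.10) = -3.19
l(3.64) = -7.29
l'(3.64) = -3.22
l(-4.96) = 311.93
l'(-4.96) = 891.75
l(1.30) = 0.72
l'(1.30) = -6.21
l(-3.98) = -88.88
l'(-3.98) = 178.42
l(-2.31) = -8.31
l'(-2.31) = 10.73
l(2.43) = -3.50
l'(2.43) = -3.09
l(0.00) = -2.01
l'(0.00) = -3.07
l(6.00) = -15.35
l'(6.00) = -3.59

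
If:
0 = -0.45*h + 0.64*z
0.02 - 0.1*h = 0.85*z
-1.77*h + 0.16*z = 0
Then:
No Solution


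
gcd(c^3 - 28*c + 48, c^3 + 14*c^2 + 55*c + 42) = c + 6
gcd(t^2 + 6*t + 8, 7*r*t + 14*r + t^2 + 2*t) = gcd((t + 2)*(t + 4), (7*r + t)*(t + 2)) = t + 2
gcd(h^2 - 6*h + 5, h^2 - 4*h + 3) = h - 1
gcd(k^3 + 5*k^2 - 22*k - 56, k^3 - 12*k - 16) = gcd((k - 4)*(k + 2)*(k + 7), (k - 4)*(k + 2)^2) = k^2 - 2*k - 8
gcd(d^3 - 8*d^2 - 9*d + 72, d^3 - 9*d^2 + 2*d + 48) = d^2 - 11*d + 24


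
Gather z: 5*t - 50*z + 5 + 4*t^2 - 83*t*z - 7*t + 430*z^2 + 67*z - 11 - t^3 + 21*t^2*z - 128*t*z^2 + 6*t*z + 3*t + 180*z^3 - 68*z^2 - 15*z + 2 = -t^3 + 4*t^2 + t + 180*z^3 + z^2*(362 - 128*t) + z*(21*t^2 - 77*t + 2) - 4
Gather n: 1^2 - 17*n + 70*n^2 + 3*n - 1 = 70*n^2 - 14*n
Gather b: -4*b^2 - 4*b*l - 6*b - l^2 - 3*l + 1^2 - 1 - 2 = -4*b^2 + b*(-4*l - 6) - l^2 - 3*l - 2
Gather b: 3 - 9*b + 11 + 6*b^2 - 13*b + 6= 6*b^2 - 22*b + 20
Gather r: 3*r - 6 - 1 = 3*r - 7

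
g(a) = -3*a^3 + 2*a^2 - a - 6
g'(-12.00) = -1345.00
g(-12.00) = 5478.00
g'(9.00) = -694.00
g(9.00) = -2040.00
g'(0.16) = -0.59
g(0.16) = -6.12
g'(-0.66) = -7.56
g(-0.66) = -3.61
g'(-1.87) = -39.95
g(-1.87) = 22.48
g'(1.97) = -28.05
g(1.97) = -23.14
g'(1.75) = -21.56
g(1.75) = -17.70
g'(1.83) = -23.82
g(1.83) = -19.52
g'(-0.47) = -4.87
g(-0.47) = -4.78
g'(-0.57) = -6.20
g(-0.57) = -4.22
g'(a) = -9*a^2 + 4*a - 1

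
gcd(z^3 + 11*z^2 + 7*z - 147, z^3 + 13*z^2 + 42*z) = z + 7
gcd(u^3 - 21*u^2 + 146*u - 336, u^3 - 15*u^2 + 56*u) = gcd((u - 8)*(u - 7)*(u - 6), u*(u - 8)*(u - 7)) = u^2 - 15*u + 56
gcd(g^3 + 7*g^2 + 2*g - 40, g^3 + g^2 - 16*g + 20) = g^2 + 3*g - 10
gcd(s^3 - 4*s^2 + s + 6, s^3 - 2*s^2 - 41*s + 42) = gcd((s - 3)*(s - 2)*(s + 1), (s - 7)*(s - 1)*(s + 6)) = 1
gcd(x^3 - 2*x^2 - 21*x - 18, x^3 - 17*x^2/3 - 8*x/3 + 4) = x^2 - 5*x - 6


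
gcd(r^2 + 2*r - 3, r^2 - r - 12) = r + 3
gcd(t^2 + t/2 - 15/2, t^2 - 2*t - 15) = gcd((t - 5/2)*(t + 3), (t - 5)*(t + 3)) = t + 3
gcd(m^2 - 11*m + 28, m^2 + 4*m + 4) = 1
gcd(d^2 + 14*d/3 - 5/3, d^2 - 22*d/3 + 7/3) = d - 1/3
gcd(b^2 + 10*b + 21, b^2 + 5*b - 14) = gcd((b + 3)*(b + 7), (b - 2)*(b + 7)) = b + 7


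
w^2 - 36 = (w - 6)*(w + 6)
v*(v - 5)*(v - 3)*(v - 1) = v^4 - 9*v^3 + 23*v^2 - 15*v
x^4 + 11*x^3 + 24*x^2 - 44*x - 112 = (x - 2)*(x + 2)*(x + 4)*(x + 7)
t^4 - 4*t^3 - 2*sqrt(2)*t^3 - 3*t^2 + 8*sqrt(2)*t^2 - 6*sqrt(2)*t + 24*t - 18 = (t - 3)*(t - 1)*(t - 3*sqrt(2))*(t + sqrt(2))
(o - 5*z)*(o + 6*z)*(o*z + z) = o^3*z + o^2*z^2 + o^2*z - 30*o*z^3 + o*z^2 - 30*z^3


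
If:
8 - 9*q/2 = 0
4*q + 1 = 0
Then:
No Solution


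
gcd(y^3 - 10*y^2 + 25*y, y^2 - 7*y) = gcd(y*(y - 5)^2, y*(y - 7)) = y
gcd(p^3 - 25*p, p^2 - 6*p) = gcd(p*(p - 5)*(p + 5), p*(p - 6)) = p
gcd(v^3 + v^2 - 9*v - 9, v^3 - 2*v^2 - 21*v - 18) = v^2 + 4*v + 3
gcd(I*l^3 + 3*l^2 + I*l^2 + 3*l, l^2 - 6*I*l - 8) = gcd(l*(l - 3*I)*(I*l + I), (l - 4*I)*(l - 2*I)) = 1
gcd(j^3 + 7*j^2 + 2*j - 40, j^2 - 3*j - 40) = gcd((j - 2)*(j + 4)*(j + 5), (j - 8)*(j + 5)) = j + 5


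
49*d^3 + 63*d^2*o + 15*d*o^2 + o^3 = (d + o)*(7*d + o)^2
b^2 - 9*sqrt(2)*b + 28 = (b - 7*sqrt(2))*(b - 2*sqrt(2))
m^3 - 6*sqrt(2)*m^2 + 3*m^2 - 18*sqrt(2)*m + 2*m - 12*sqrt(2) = (m + 1)*(m + 2)*(m - 6*sqrt(2))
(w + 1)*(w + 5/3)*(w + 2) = w^3 + 14*w^2/3 + 7*w + 10/3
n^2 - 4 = (n - 2)*(n + 2)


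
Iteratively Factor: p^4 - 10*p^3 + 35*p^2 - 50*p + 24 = (p - 1)*(p^3 - 9*p^2 + 26*p - 24) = (p - 4)*(p - 1)*(p^2 - 5*p + 6) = (p - 4)*(p - 2)*(p - 1)*(p - 3)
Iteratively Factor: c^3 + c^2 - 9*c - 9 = (c + 3)*(c^2 - 2*c - 3) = (c - 3)*(c + 3)*(c + 1)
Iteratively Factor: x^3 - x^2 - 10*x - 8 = (x + 2)*(x^2 - 3*x - 4) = (x + 1)*(x + 2)*(x - 4)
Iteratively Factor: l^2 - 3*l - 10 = (l + 2)*(l - 5)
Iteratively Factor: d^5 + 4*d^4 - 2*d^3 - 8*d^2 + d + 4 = (d - 1)*(d^4 + 5*d^3 + 3*d^2 - 5*d - 4) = (d - 1)*(d + 4)*(d^3 + d^2 - d - 1) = (d - 1)*(d + 1)*(d + 4)*(d^2 - 1) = (d - 1)^2*(d + 1)*(d + 4)*(d + 1)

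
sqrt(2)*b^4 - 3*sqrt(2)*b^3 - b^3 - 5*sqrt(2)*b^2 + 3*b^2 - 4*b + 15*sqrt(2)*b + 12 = (b - 3)*(b - 2*sqrt(2))*(b + sqrt(2))*(sqrt(2)*b + 1)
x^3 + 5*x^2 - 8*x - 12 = (x - 2)*(x + 1)*(x + 6)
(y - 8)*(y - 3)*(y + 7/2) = y^3 - 15*y^2/2 - 29*y/2 + 84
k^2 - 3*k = k*(k - 3)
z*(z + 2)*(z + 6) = z^3 + 8*z^2 + 12*z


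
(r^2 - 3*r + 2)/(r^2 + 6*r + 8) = (r^2 - 3*r + 2)/(r^2 + 6*r + 8)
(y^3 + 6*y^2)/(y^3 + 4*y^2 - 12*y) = y/(y - 2)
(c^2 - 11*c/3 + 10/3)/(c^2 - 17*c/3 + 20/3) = (c - 2)/(c - 4)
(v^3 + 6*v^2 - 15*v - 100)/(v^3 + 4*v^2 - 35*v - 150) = (v - 4)/(v - 6)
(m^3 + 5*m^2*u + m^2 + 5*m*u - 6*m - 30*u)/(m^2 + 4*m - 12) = (m^2 + 5*m*u + 3*m + 15*u)/(m + 6)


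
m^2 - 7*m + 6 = (m - 6)*(m - 1)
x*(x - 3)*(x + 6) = x^3 + 3*x^2 - 18*x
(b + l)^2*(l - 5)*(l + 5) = b^2*l^2 - 25*b^2 + 2*b*l^3 - 50*b*l + l^4 - 25*l^2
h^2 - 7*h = h*(h - 7)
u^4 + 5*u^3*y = u^3*(u + 5*y)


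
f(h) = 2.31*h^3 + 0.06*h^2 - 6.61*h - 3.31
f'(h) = 6.93*h^2 + 0.12*h - 6.61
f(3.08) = 44.39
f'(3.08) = 59.50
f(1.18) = -7.23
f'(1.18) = 3.18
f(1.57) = -4.60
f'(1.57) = 10.66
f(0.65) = -6.95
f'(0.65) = -3.60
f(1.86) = -0.53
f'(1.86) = 17.59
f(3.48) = 71.77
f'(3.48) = 77.73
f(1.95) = 1.16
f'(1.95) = 19.98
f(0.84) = -7.45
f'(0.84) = -1.62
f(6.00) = 458.15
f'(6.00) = 243.59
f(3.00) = 39.77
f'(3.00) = 56.12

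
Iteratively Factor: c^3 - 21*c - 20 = (c - 5)*(c^2 + 5*c + 4) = (c - 5)*(c + 1)*(c + 4)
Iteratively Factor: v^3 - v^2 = (v)*(v^2 - v) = v*(v - 1)*(v)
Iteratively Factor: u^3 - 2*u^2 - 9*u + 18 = (u + 3)*(u^2 - 5*u + 6) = (u - 2)*(u + 3)*(u - 3)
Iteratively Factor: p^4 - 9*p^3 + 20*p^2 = (p - 5)*(p^3 - 4*p^2) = p*(p - 5)*(p^2 - 4*p) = p*(p - 5)*(p - 4)*(p)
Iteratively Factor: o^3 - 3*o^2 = (o)*(o^2 - 3*o) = o*(o - 3)*(o)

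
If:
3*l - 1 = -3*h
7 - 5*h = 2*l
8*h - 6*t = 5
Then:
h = 19/9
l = -16/9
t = 107/54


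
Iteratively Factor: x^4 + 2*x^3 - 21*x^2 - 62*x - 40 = (x + 2)*(x^3 - 21*x - 20) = (x + 2)*(x + 4)*(x^2 - 4*x - 5) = (x + 1)*(x + 2)*(x + 4)*(x - 5)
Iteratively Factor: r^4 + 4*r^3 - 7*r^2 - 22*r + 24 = (r + 3)*(r^3 + r^2 - 10*r + 8) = (r - 1)*(r + 3)*(r^2 + 2*r - 8) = (r - 1)*(r + 3)*(r + 4)*(r - 2)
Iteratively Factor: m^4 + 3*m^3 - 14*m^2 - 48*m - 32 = (m + 2)*(m^3 + m^2 - 16*m - 16) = (m + 1)*(m + 2)*(m^2 - 16) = (m - 4)*(m + 1)*(m + 2)*(m + 4)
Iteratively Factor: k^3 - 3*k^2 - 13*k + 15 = (k + 3)*(k^2 - 6*k + 5) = (k - 1)*(k + 3)*(k - 5)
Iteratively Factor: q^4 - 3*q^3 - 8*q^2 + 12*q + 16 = (q + 1)*(q^3 - 4*q^2 - 4*q + 16) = (q - 2)*(q + 1)*(q^2 - 2*q - 8) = (q - 2)*(q + 1)*(q + 2)*(q - 4)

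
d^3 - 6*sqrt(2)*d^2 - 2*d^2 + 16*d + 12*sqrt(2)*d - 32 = (d - 2)*(d - 4*sqrt(2))*(d - 2*sqrt(2))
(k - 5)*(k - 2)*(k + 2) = k^3 - 5*k^2 - 4*k + 20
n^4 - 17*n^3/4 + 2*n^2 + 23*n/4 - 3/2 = (n - 3)*(n - 2)*(n - 1/4)*(n + 1)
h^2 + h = h*(h + 1)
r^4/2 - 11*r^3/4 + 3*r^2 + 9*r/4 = r*(r/2 + 1/4)*(r - 3)^2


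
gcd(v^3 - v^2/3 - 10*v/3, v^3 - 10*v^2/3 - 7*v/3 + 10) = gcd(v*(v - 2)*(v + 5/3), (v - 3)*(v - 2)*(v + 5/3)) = v^2 - v/3 - 10/3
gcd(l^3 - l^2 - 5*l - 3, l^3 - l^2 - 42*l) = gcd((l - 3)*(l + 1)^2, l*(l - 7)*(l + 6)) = 1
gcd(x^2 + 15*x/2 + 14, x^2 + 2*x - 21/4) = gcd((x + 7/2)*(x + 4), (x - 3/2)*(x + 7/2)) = x + 7/2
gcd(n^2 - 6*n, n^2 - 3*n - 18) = n - 6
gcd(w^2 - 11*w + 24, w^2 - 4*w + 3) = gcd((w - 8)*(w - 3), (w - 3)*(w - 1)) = w - 3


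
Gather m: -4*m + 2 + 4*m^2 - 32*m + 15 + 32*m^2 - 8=36*m^2 - 36*m + 9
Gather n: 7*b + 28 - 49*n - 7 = 7*b - 49*n + 21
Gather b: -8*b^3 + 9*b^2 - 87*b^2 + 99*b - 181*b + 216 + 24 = -8*b^3 - 78*b^2 - 82*b + 240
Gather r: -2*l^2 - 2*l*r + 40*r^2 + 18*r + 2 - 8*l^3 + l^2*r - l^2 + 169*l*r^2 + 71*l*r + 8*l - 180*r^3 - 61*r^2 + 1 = -8*l^3 - 3*l^2 + 8*l - 180*r^3 + r^2*(169*l - 21) + r*(l^2 + 69*l + 18) + 3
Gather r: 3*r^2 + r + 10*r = 3*r^2 + 11*r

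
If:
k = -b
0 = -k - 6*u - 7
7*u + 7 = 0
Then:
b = 1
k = -1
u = -1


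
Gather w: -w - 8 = -w - 8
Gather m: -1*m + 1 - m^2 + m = 1 - m^2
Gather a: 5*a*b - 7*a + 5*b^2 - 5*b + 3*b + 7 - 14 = a*(5*b - 7) + 5*b^2 - 2*b - 7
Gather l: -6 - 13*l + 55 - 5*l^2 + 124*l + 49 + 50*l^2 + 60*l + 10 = 45*l^2 + 171*l + 108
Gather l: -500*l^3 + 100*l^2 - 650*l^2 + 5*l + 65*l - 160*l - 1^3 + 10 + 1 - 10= -500*l^3 - 550*l^2 - 90*l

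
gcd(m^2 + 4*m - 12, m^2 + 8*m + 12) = m + 6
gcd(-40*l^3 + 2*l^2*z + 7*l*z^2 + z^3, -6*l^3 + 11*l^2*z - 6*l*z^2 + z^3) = -2*l + z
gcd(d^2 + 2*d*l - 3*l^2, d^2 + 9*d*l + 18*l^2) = d + 3*l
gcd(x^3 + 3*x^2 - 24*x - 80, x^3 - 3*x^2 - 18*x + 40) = x^2 - x - 20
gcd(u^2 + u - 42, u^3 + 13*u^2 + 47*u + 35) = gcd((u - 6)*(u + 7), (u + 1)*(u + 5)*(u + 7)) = u + 7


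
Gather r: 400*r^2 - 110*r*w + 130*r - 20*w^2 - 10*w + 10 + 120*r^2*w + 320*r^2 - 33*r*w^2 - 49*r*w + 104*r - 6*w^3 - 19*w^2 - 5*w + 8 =r^2*(120*w + 720) + r*(-33*w^2 - 159*w + 234) - 6*w^3 - 39*w^2 - 15*w + 18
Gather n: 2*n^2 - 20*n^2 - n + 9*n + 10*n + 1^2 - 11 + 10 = -18*n^2 + 18*n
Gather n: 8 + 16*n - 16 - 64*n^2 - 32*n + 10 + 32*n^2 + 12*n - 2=-32*n^2 - 4*n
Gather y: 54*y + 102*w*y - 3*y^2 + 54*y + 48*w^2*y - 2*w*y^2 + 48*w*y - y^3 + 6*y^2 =-y^3 + y^2*(3 - 2*w) + y*(48*w^2 + 150*w + 108)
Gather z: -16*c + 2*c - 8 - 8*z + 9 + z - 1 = -14*c - 7*z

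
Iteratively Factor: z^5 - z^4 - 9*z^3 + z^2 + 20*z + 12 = (z + 2)*(z^4 - 3*z^3 - 3*z^2 + 7*z + 6) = (z - 2)*(z + 2)*(z^3 - z^2 - 5*z - 3) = (z - 2)*(z + 1)*(z + 2)*(z^2 - 2*z - 3) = (z - 3)*(z - 2)*(z + 1)*(z + 2)*(z + 1)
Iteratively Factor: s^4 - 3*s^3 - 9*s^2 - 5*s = (s + 1)*(s^3 - 4*s^2 - 5*s) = s*(s + 1)*(s^2 - 4*s - 5) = s*(s - 5)*(s + 1)*(s + 1)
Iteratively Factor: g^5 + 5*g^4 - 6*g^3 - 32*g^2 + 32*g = (g + 4)*(g^4 + g^3 - 10*g^2 + 8*g) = (g - 1)*(g + 4)*(g^3 + 2*g^2 - 8*g) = (g - 2)*(g - 1)*(g + 4)*(g^2 + 4*g) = g*(g - 2)*(g - 1)*(g + 4)*(g + 4)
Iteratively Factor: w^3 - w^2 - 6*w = (w - 3)*(w^2 + 2*w) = (w - 3)*(w + 2)*(w)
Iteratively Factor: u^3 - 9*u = (u - 3)*(u^2 + 3*u) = u*(u - 3)*(u + 3)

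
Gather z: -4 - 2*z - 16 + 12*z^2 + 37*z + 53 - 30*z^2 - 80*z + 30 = -18*z^2 - 45*z + 63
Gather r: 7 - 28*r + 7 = 14 - 28*r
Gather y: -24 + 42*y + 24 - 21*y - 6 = 21*y - 6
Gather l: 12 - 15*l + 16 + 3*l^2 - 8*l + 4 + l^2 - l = 4*l^2 - 24*l + 32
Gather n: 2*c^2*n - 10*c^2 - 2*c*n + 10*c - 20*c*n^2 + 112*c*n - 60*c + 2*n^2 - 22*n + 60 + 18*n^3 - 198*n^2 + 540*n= -10*c^2 - 50*c + 18*n^3 + n^2*(-20*c - 196) + n*(2*c^2 + 110*c + 518) + 60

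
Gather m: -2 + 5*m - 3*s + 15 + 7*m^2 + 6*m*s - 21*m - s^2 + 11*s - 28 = 7*m^2 + m*(6*s - 16) - s^2 + 8*s - 15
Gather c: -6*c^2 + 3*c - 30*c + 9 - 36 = -6*c^2 - 27*c - 27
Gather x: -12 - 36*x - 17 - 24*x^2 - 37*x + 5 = -24*x^2 - 73*x - 24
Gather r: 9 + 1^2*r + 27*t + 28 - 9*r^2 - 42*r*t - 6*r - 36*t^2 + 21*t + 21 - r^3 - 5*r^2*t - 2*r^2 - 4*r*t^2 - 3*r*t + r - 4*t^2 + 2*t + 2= -r^3 + r^2*(-5*t - 11) + r*(-4*t^2 - 45*t - 4) - 40*t^2 + 50*t + 60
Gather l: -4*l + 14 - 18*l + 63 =77 - 22*l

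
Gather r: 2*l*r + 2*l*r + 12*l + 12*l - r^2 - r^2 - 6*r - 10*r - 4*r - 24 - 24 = 24*l - 2*r^2 + r*(4*l - 20) - 48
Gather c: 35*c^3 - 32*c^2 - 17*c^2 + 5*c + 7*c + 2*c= 35*c^3 - 49*c^2 + 14*c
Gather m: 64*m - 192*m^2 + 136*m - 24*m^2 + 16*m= -216*m^2 + 216*m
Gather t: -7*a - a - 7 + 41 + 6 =40 - 8*a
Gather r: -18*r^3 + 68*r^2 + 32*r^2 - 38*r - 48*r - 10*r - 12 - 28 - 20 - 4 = -18*r^3 + 100*r^2 - 96*r - 64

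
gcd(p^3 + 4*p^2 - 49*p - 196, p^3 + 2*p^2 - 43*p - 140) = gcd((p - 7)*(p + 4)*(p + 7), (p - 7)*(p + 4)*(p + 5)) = p^2 - 3*p - 28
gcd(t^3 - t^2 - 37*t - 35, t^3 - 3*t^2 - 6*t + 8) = 1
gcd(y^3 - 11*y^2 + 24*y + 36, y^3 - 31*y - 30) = y^2 - 5*y - 6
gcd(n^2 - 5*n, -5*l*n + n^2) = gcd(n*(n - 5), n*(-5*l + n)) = n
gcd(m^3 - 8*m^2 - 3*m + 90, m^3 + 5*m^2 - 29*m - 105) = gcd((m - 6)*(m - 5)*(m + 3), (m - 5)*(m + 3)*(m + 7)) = m^2 - 2*m - 15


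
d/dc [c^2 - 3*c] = 2*c - 3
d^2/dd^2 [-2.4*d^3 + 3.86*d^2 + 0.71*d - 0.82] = 7.72 - 14.4*d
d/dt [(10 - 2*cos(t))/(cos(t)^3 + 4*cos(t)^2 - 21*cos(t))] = 2*(-2*cos(t)^3 + 11*cos(t)^2 + 40*cos(t) - 105)*sin(t)/((cos(t) - 3)^2*(cos(t) + 7)^2*cos(t)^2)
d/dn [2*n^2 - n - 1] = 4*n - 1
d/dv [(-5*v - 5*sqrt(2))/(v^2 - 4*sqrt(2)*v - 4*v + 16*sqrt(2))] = 5*(-v^2 + 4*v + 4*sqrt(2)*v - 2*(v + sqrt(2))*(-v + 2 + 2*sqrt(2)) - 16*sqrt(2))/(v^2 - 4*sqrt(2)*v - 4*v + 16*sqrt(2))^2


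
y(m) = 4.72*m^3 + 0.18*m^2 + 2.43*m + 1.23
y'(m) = 14.16*m^2 + 0.36*m + 2.43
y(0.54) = 3.34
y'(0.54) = 6.75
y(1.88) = 37.80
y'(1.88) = 53.15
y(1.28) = 14.53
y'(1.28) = 26.09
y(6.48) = 1308.84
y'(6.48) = 599.35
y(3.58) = 228.80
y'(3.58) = 185.20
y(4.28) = 384.99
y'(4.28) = 263.36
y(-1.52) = -18.62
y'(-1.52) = 34.60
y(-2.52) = -79.28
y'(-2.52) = 91.44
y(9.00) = 3478.56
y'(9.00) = 1152.63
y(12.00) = 8212.47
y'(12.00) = 2045.79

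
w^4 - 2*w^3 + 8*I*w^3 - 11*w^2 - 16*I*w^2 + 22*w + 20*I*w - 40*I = (w - 2)*(w - I)*(w + 4*I)*(w + 5*I)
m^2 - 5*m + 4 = (m - 4)*(m - 1)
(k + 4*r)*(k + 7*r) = k^2 + 11*k*r + 28*r^2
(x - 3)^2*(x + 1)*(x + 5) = x^4 - 22*x^2 + 24*x + 45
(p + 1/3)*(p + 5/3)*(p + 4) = p^3 + 6*p^2 + 77*p/9 + 20/9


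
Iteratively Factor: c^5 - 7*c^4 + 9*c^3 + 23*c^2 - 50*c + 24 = (c + 2)*(c^4 - 9*c^3 + 27*c^2 - 31*c + 12) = (c - 1)*(c + 2)*(c^3 - 8*c^2 + 19*c - 12) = (c - 1)^2*(c + 2)*(c^2 - 7*c + 12) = (c - 4)*(c - 1)^2*(c + 2)*(c - 3)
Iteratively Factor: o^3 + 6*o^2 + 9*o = (o)*(o^2 + 6*o + 9) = o*(o + 3)*(o + 3)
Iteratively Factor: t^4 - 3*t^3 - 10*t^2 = (t - 5)*(t^3 + 2*t^2) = (t - 5)*(t + 2)*(t^2) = t*(t - 5)*(t + 2)*(t)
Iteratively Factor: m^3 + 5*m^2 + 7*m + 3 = (m + 1)*(m^2 + 4*m + 3) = (m + 1)^2*(m + 3)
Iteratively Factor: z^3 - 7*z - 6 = (z + 2)*(z^2 - 2*z - 3) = (z + 1)*(z + 2)*(z - 3)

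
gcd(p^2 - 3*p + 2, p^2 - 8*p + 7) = p - 1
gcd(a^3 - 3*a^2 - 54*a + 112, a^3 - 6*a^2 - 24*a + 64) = a^2 - 10*a + 16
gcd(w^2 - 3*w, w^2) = w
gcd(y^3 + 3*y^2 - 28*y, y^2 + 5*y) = y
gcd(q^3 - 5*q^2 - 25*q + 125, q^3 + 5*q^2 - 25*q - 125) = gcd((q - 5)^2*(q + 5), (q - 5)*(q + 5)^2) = q^2 - 25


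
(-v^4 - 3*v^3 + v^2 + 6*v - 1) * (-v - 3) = v^5 + 6*v^4 + 8*v^3 - 9*v^2 - 17*v + 3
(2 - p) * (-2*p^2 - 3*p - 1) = 2*p^3 - p^2 - 5*p - 2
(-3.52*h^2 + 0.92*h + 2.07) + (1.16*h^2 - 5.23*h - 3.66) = -2.36*h^2 - 4.31*h - 1.59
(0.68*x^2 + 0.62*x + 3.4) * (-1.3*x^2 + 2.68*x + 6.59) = -0.884*x^4 + 1.0164*x^3 + 1.7228*x^2 + 13.1978*x + 22.406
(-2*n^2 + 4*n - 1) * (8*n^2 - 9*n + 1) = -16*n^4 + 50*n^3 - 46*n^2 + 13*n - 1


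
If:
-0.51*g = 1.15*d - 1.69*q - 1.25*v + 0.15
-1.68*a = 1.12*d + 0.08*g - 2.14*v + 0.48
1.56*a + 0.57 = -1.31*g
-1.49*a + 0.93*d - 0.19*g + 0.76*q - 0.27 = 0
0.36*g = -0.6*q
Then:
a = -0.33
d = -0.27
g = -0.04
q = 0.02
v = -0.18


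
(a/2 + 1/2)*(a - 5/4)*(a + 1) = a^3/2 + 3*a^2/8 - 3*a/4 - 5/8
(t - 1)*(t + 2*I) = t^2 - t + 2*I*t - 2*I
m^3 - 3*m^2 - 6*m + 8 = (m - 4)*(m - 1)*(m + 2)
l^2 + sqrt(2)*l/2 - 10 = (l - 2*sqrt(2))*(l + 5*sqrt(2)/2)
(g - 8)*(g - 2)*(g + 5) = g^3 - 5*g^2 - 34*g + 80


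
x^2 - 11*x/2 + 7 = (x - 7/2)*(x - 2)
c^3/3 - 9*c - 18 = (c/3 + 1)*(c - 6)*(c + 3)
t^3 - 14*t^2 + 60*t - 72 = (t - 6)^2*(t - 2)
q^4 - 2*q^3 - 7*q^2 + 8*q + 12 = (q - 3)*(q - 2)*(q + 1)*(q + 2)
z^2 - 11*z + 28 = (z - 7)*(z - 4)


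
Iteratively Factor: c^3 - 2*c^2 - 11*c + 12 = (c - 4)*(c^2 + 2*c - 3) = (c - 4)*(c - 1)*(c + 3)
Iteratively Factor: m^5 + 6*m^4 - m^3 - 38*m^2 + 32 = (m + 1)*(m^4 + 5*m^3 - 6*m^2 - 32*m + 32) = (m - 2)*(m + 1)*(m^3 + 7*m^2 + 8*m - 16) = (m - 2)*(m + 1)*(m + 4)*(m^2 + 3*m - 4) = (m - 2)*(m - 1)*(m + 1)*(m + 4)*(m + 4)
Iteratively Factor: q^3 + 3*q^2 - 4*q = (q - 1)*(q^2 + 4*q) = (q - 1)*(q + 4)*(q)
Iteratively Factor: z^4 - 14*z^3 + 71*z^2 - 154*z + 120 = (z - 5)*(z^3 - 9*z^2 + 26*z - 24) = (z - 5)*(z - 2)*(z^2 - 7*z + 12) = (z - 5)*(z - 4)*(z - 2)*(z - 3)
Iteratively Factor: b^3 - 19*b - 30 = (b - 5)*(b^2 + 5*b + 6) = (b - 5)*(b + 3)*(b + 2)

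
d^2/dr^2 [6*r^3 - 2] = 36*r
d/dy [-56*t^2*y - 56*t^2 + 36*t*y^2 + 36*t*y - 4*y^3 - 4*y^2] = -56*t^2 + 72*t*y + 36*t - 12*y^2 - 8*y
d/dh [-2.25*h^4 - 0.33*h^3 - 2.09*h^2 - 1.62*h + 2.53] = -9.0*h^3 - 0.99*h^2 - 4.18*h - 1.62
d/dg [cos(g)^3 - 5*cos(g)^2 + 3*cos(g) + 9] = (-3*cos(g)^2 + 10*cos(g) - 3)*sin(g)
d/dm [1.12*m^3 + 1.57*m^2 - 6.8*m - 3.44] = 3.36*m^2 + 3.14*m - 6.8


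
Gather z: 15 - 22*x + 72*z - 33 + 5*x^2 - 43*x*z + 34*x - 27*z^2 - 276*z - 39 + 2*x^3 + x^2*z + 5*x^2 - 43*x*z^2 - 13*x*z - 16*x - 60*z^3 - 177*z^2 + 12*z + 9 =2*x^3 + 10*x^2 - 4*x - 60*z^3 + z^2*(-43*x - 204) + z*(x^2 - 56*x - 192) - 48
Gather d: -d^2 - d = -d^2 - d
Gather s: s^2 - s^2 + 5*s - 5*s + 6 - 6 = 0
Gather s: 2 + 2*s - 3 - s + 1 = s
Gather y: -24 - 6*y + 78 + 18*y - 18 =12*y + 36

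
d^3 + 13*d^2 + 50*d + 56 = (d + 2)*(d + 4)*(d + 7)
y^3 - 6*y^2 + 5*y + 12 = (y - 4)*(y - 3)*(y + 1)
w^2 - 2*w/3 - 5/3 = (w - 5/3)*(w + 1)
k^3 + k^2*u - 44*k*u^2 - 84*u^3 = (k - 7*u)*(k + 2*u)*(k + 6*u)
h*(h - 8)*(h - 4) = h^3 - 12*h^2 + 32*h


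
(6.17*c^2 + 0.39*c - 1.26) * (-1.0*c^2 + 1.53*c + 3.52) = -6.17*c^4 + 9.0501*c^3 + 23.5751*c^2 - 0.555*c - 4.4352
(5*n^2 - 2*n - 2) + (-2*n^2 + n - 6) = 3*n^2 - n - 8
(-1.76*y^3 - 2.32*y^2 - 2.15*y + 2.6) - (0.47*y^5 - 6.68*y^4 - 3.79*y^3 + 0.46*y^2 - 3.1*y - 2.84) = -0.47*y^5 + 6.68*y^4 + 2.03*y^3 - 2.78*y^2 + 0.95*y + 5.44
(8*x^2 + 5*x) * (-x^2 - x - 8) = -8*x^4 - 13*x^3 - 69*x^2 - 40*x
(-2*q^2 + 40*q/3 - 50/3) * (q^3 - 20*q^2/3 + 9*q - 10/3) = -2*q^5 + 80*q^4/3 - 1112*q^3/9 + 2140*q^2/9 - 1750*q/9 + 500/9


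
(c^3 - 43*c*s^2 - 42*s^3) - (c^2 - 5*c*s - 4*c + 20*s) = c^3 - c^2 - 43*c*s^2 + 5*c*s + 4*c - 42*s^3 - 20*s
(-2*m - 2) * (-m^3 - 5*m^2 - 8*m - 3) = 2*m^4 + 12*m^3 + 26*m^2 + 22*m + 6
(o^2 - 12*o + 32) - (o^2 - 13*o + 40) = o - 8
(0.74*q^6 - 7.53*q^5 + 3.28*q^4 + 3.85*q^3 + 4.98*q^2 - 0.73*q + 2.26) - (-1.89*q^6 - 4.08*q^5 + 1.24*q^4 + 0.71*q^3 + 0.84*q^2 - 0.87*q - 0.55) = 2.63*q^6 - 3.45*q^5 + 2.04*q^4 + 3.14*q^3 + 4.14*q^2 + 0.14*q + 2.81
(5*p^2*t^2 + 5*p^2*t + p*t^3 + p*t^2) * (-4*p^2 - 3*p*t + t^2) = -20*p^4*t^2 - 20*p^4*t - 19*p^3*t^3 - 19*p^3*t^2 + 2*p^2*t^4 + 2*p^2*t^3 + p*t^5 + p*t^4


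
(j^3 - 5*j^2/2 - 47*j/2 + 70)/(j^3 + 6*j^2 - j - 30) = (j^2 - 15*j/2 + 14)/(j^2 + j - 6)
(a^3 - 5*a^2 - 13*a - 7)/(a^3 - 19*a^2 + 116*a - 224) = (a^2 + 2*a + 1)/(a^2 - 12*a + 32)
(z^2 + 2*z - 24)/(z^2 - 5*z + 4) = (z + 6)/(z - 1)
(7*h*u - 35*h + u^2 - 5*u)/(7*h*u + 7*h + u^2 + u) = (u - 5)/(u + 1)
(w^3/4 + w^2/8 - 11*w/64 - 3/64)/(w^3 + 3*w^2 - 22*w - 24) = (16*w^2 - 8*w - 3)/(64*(w^2 + 2*w - 24))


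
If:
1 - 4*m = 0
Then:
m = 1/4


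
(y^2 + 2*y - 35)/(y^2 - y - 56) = (y - 5)/(y - 8)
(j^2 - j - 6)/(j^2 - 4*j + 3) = (j + 2)/(j - 1)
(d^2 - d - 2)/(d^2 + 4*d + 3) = (d - 2)/(d + 3)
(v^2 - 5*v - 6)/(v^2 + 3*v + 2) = (v - 6)/(v + 2)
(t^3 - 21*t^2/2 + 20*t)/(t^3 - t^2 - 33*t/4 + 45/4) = 2*t*(t - 8)/(2*t^2 + 3*t - 9)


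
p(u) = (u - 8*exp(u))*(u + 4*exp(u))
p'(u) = (1 - 8*exp(u))*(u + 4*exp(u)) + (u - 8*exp(u))*(4*exp(u) + 1) = -4*u*exp(u) + 2*u - 64*exp(2*u) - 4*exp(u)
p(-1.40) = 1.40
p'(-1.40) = -6.30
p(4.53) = -276993.09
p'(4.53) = -552708.40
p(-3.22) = 10.83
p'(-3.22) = -6.19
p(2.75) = -7994.65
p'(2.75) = -15889.42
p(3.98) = -92486.49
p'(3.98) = -184358.77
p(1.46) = -616.34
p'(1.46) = -1226.09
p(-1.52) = 2.11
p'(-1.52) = -5.65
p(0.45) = -81.33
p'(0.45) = -165.61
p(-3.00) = 9.52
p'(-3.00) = -5.76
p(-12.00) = 144.00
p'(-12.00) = -24.00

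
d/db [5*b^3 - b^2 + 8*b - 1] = 15*b^2 - 2*b + 8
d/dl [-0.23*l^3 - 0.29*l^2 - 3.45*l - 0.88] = -0.69*l^2 - 0.58*l - 3.45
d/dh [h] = 1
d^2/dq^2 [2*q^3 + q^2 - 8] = 12*q + 2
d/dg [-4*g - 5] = -4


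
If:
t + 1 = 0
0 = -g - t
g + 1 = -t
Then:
No Solution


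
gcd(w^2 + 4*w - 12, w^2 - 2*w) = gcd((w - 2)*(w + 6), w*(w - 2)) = w - 2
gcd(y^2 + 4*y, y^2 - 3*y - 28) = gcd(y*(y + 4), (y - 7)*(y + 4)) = y + 4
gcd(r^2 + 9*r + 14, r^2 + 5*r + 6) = r + 2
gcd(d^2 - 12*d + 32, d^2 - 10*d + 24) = d - 4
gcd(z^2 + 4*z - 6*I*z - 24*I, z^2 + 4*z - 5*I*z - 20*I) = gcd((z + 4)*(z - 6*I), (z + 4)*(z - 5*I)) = z + 4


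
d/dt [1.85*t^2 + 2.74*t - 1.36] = 3.7*t + 2.74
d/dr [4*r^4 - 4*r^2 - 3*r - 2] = 16*r^3 - 8*r - 3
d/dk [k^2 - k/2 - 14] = 2*k - 1/2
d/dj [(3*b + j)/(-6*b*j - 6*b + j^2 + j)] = (-6*b*j - 6*b + j^2 + j - (3*b + j)*(-6*b + 2*j + 1))/(6*b*j + 6*b - j^2 - j)^2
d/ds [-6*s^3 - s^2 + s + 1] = -18*s^2 - 2*s + 1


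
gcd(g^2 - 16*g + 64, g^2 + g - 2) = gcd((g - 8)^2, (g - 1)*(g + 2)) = 1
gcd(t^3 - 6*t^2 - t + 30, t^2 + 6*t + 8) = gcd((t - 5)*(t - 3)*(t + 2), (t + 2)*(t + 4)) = t + 2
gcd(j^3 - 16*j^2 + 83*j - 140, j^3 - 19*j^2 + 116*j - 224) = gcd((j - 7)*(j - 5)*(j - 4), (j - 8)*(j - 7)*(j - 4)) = j^2 - 11*j + 28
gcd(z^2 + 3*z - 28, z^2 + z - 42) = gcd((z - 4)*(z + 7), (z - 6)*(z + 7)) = z + 7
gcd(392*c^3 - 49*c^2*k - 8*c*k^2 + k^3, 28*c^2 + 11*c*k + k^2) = 7*c + k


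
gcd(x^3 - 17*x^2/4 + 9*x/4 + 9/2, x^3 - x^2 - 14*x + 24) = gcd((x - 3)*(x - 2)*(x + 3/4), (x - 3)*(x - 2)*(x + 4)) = x^2 - 5*x + 6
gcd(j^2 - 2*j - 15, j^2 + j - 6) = j + 3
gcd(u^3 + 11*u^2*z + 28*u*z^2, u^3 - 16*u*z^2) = u^2 + 4*u*z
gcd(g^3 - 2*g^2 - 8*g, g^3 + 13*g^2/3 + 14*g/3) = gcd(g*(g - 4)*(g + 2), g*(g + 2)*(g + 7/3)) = g^2 + 2*g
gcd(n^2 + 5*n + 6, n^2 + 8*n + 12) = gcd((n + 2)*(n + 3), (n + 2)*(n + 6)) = n + 2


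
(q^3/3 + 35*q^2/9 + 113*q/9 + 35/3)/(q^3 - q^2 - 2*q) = (3*q^3 + 35*q^2 + 113*q + 105)/(9*q*(q^2 - q - 2))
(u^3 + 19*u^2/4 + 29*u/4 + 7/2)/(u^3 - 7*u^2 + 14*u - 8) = (4*u^3 + 19*u^2 + 29*u + 14)/(4*(u^3 - 7*u^2 + 14*u - 8))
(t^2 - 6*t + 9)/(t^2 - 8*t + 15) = (t - 3)/(t - 5)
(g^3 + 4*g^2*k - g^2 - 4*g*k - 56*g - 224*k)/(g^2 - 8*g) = g + 4*k + 7 + 28*k/g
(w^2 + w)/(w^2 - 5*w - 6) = w/(w - 6)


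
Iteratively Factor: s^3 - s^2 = (s)*(s^2 - s) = s*(s - 1)*(s)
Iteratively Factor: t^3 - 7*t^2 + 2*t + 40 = (t - 5)*(t^2 - 2*t - 8) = (t - 5)*(t + 2)*(t - 4)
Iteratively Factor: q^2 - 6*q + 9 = (q - 3)*(q - 3)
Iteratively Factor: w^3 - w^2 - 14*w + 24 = (w + 4)*(w^2 - 5*w + 6) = (w - 2)*(w + 4)*(w - 3)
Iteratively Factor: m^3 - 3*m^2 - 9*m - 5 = (m - 5)*(m^2 + 2*m + 1) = (m - 5)*(m + 1)*(m + 1)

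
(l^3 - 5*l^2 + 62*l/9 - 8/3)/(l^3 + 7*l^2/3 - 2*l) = (l^2 - 13*l/3 + 4)/(l*(l + 3))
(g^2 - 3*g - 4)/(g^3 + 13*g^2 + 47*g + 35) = (g - 4)/(g^2 + 12*g + 35)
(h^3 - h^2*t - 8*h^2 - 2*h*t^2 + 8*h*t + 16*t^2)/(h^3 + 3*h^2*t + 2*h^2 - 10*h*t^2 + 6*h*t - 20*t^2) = (h^2 + h*t - 8*h - 8*t)/(h^2 + 5*h*t + 2*h + 10*t)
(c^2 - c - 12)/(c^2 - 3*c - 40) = (-c^2 + c + 12)/(-c^2 + 3*c + 40)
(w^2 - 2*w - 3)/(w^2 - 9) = (w + 1)/(w + 3)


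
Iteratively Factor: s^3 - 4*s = (s + 2)*(s^2 - 2*s) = (s - 2)*(s + 2)*(s)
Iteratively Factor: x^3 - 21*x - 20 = (x + 4)*(x^2 - 4*x - 5) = (x - 5)*(x + 4)*(x + 1)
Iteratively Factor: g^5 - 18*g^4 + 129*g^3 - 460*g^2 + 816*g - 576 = (g - 4)*(g^4 - 14*g^3 + 73*g^2 - 168*g + 144) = (g - 4)^2*(g^3 - 10*g^2 + 33*g - 36) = (g - 4)^3*(g^2 - 6*g + 9) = (g - 4)^3*(g - 3)*(g - 3)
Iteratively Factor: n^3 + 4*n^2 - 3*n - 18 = (n - 2)*(n^2 + 6*n + 9) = (n - 2)*(n + 3)*(n + 3)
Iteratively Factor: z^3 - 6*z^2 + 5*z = (z - 1)*(z^2 - 5*z) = z*(z - 1)*(z - 5)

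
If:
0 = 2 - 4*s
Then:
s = 1/2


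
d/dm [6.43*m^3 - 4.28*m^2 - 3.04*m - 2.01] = 19.29*m^2 - 8.56*m - 3.04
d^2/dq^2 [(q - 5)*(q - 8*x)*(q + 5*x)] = 6*q - 6*x - 10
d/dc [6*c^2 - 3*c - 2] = 12*c - 3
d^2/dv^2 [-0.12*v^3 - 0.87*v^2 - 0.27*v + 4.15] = -0.72*v - 1.74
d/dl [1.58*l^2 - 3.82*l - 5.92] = 3.16*l - 3.82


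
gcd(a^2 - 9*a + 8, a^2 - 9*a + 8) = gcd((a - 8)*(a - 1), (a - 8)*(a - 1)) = a^2 - 9*a + 8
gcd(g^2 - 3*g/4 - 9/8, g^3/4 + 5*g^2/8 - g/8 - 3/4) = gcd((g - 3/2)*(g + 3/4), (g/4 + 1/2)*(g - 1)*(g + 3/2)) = 1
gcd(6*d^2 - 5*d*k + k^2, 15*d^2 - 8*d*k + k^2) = 3*d - k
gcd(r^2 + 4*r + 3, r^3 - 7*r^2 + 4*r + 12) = r + 1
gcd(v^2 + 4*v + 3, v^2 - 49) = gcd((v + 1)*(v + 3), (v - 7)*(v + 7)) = 1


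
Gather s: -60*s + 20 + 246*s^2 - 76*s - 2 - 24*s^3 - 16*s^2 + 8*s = -24*s^3 + 230*s^2 - 128*s + 18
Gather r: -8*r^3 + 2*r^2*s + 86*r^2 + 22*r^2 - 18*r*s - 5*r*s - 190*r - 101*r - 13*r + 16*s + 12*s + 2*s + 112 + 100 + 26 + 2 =-8*r^3 + r^2*(2*s + 108) + r*(-23*s - 304) + 30*s + 240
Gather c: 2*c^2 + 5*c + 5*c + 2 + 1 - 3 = 2*c^2 + 10*c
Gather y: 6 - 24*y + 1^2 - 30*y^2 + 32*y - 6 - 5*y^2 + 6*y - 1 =-35*y^2 + 14*y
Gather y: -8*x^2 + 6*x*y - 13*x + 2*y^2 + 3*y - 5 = -8*x^2 - 13*x + 2*y^2 + y*(6*x + 3) - 5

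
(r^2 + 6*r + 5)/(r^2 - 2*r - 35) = (r + 1)/(r - 7)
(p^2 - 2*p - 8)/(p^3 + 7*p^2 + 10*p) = (p - 4)/(p*(p + 5))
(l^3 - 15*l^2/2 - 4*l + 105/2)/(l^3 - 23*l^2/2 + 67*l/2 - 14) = (2*l^2 - l - 15)/(2*l^2 - 9*l + 4)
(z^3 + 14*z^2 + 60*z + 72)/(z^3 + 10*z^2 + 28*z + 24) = (z + 6)/(z + 2)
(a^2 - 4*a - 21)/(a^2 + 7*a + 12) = (a - 7)/(a + 4)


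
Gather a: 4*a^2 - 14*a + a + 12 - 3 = 4*a^2 - 13*a + 9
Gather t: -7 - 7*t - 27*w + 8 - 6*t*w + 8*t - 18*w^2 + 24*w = t*(1 - 6*w) - 18*w^2 - 3*w + 1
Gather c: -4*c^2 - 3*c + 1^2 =-4*c^2 - 3*c + 1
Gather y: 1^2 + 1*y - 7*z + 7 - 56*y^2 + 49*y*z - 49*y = -56*y^2 + y*(49*z - 48) - 7*z + 8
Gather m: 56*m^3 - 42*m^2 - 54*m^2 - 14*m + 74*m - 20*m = 56*m^3 - 96*m^2 + 40*m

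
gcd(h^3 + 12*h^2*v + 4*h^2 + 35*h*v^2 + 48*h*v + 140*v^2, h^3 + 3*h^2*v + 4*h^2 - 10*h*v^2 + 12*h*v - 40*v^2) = h^2 + 5*h*v + 4*h + 20*v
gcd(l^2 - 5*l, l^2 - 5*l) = l^2 - 5*l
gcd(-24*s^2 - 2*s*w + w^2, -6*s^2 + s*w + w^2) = 1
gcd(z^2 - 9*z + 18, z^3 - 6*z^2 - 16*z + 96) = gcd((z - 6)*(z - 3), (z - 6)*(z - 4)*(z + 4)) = z - 6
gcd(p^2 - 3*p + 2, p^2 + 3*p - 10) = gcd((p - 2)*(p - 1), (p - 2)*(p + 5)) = p - 2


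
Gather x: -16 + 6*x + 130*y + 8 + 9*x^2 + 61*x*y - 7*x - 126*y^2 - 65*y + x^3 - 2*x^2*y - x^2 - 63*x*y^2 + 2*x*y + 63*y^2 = x^3 + x^2*(8 - 2*y) + x*(-63*y^2 + 63*y - 1) - 63*y^2 + 65*y - 8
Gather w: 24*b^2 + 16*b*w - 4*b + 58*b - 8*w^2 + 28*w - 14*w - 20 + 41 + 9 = 24*b^2 + 54*b - 8*w^2 + w*(16*b + 14) + 30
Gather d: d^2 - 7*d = d^2 - 7*d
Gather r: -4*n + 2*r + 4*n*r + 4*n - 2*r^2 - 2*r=4*n*r - 2*r^2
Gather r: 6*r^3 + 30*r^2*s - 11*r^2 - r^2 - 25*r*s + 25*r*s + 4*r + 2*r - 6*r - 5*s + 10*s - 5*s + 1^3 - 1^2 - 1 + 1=6*r^3 + r^2*(30*s - 12)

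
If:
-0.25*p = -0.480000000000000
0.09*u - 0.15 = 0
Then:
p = 1.92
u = 1.67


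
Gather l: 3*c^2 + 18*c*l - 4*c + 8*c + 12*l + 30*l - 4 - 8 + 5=3*c^2 + 4*c + l*(18*c + 42) - 7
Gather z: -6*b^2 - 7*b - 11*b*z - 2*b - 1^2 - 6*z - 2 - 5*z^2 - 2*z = -6*b^2 - 9*b - 5*z^2 + z*(-11*b - 8) - 3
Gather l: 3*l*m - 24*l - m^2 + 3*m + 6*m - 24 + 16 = l*(3*m - 24) - m^2 + 9*m - 8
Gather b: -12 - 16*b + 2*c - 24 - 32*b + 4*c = -48*b + 6*c - 36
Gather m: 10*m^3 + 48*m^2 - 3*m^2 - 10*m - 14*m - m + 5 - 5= 10*m^3 + 45*m^2 - 25*m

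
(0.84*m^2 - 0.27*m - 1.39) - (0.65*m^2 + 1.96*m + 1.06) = 0.19*m^2 - 2.23*m - 2.45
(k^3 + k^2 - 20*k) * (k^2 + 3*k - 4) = k^5 + 4*k^4 - 21*k^3 - 64*k^2 + 80*k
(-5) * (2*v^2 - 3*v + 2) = -10*v^2 + 15*v - 10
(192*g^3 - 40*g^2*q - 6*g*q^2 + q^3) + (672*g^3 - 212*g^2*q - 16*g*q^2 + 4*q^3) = 864*g^3 - 252*g^2*q - 22*g*q^2 + 5*q^3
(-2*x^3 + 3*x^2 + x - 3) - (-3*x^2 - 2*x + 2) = -2*x^3 + 6*x^2 + 3*x - 5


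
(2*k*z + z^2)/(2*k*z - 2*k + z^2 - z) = z/(z - 1)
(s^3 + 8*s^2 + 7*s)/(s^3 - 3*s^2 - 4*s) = (s + 7)/(s - 4)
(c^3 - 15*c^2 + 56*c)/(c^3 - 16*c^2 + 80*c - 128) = c*(c - 7)/(c^2 - 8*c + 16)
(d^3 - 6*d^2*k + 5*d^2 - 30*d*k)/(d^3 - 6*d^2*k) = (d + 5)/d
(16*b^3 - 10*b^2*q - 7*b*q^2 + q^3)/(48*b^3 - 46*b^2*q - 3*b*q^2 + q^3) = (2*b + q)/(6*b + q)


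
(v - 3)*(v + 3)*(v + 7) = v^3 + 7*v^2 - 9*v - 63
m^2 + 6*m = m*(m + 6)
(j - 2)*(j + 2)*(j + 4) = j^3 + 4*j^2 - 4*j - 16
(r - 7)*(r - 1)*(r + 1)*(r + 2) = r^4 - 5*r^3 - 15*r^2 + 5*r + 14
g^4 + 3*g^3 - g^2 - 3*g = g*(g - 1)*(g + 1)*(g + 3)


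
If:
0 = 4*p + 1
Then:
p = -1/4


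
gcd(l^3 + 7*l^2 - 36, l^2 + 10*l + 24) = l + 6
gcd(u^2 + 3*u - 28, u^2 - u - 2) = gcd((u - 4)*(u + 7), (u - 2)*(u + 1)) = 1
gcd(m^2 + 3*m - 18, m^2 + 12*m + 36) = m + 6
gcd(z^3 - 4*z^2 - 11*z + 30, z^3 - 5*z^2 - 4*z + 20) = z^2 - 7*z + 10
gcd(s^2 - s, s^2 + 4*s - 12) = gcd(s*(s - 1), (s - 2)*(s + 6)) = 1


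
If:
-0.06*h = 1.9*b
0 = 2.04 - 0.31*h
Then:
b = -0.21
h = 6.58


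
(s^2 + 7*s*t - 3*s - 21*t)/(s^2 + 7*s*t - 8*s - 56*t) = (s - 3)/(s - 8)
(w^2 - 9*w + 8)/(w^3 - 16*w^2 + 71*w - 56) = 1/(w - 7)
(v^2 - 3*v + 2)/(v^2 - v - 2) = (v - 1)/(v + 1)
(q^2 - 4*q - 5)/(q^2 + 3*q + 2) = (q - 5)/(q + 2)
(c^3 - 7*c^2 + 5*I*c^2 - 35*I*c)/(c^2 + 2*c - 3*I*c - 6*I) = c*(c^2 + c*(-7 + 5*I) - 35*I)/(c^2 + c*(2 - 3*I) - 6*I)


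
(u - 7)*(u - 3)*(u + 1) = u^3 - 9*u^2 + 11*u + 21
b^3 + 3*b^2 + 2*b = b*(b + 1)*(b + 2)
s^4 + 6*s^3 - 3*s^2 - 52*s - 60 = (s - 3)*(s + 2)^2*(s + 5)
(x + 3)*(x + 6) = x^2 + 9*x + 18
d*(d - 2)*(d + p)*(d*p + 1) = d^4*p + d^3*p^2 - 2*d^3*p + d^3 - 2*d^2*p^2 + d^2*p - 2*d^2 - 2*d*p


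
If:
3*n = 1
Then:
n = 1/3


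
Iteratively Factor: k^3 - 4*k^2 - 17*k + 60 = (k + 4)*(k^2 - 8*k + 15) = (k - 5)*(k + 4)*(k - 3)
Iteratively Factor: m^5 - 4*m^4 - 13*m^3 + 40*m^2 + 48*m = (m - 4)*(m^4 - 13*m^2 - 12*m) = (m - 4)*(m + 3)*(m^3 - 3*m^2 - 4*m) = (m - 4)*(m + 1)*(m + 3)*(m^2 - 4*m) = m*(m - 4)*(m + 1)*(m + 3)*(m - 4)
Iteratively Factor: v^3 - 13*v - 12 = (v + 1)*(v^2 - v - 12) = (v + 1)*(v + 3)*(v - 4)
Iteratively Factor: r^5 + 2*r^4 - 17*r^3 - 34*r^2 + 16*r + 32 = (r + 1)*(r^4 + r^3 - 18*r^2 - 16*r + 32) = (r - 1)*(r + 1)*(r^3 + 2*r^2 - 16*r - 32) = (r - 4)*(r - 1)*(r + 1)*(r^2 + 6*r + 8) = (r - 4)*(r - 1)*(r + 1)*(r + 2)*(r + 4)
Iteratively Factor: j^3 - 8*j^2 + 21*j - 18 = (j - 3)*(j^2 - 5*j + 6) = (j - 3)*(j - 2)*(j - 3)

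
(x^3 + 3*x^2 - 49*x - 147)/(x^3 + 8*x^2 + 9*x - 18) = (x^2 - 49)/(x^2 + 5*x - 6)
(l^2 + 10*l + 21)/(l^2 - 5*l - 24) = (l + 7)/(l - 8)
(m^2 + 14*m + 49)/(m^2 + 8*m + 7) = (m + 7)/(m + 1)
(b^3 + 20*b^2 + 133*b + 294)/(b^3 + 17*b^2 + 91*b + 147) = (b + 6)/(b + 3)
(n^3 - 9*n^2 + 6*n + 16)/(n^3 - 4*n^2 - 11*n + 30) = (n^2 - 7*n - 8)/(n^2 - 2*n - 15)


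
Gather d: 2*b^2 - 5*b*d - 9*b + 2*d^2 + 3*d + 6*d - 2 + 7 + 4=2*b^2 - 9*b + 2*d^2 + d*(9 - 5*b) + 9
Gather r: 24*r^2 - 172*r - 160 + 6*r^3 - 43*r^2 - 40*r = 6*r^3 - 19*r^2 - 212*r - 160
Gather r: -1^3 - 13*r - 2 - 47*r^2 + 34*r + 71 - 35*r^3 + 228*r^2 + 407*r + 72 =-35*r^3 + 181*r^2 + 428*r + 140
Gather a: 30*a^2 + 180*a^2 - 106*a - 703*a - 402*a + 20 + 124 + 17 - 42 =210*a^2 - 1211*a + 119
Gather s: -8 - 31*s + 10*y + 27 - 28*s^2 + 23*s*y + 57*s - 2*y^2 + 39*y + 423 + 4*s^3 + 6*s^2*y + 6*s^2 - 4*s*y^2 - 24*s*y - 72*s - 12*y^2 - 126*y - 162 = 4*s^3 + s^2*(6*y - 22) + s*(-4*y^2 - y - 46) - 14*y^2 - 77*y + 280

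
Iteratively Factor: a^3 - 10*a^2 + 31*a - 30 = (a - 3)*(a^2 - 7*a + 10) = (a - 3)*(a - 2)*(a - 5)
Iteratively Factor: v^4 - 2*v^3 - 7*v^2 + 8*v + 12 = (v + 1)*(v^3 - 3*v^2 - 4*v + 12) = (v - 2)*(v + 1)*(v^2 - v - 6) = (v - 3)*(v - 2)*(v + 1)*(v + 2)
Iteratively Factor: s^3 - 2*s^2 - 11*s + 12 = (s - 1)*(s^2 - s - 12) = (s - 1)*(s + 3)*(s - 4)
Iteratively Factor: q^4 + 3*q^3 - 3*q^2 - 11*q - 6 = (q + 3)*(q^3 - 3*q - 2) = (q + 1)*(q + 3)*(q^2 - q - 2) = (q + 1)^2*(q + 3)*(q - 2)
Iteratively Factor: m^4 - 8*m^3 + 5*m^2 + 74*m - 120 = (m + 3)*(m^3 - 11*m^2 + 38*m - 40) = (m - 4)*(m + 3)*(m^2 - 7*m + 10) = (m - 5)*(m - 4)*(m + 3)*(m - 2)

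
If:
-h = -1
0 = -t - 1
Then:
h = 1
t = -1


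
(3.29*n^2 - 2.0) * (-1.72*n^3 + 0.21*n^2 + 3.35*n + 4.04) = -5.6588*n^5 + 0.6909*n^4 + 14.4615*n^3 + 12.8716*n^2 - 6.7*n - 8.08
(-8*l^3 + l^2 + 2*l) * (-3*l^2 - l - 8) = 24*l^5 + 5*l^4 + 57*l^3 - 10*l^2 - 16*l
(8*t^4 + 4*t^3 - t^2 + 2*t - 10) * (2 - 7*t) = -56*t^5 - 12*t^4 + 15*t^3 - 16*t^2 + 74*t - 20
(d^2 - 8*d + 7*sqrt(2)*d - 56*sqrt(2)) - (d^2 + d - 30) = -9*d + 7*sqrt(2)*d - 56*sqrt(2) + 30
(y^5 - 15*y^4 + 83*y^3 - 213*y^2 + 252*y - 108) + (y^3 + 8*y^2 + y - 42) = y^5 - 15*y^4 + 84*y^3 - 205*y^2 + 253*y - 150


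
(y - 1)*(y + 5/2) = y^2 + 3*y/2 - 5/2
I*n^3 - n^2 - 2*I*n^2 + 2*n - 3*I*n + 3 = (n - 3)*(n + I)*(I*n + I)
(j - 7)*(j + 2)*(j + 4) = j^3 - j^2 - 34*j - 56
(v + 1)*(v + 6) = v^2 + 7*v + 6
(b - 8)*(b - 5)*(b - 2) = b^3 - 15*b^2 + 66*b - 80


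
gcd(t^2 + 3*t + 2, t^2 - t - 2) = t + 1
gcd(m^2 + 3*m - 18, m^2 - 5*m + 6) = m - 3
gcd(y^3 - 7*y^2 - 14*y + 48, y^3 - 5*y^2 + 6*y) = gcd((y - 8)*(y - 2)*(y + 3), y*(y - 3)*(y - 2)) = y - 2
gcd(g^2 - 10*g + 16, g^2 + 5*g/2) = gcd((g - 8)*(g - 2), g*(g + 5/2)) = 1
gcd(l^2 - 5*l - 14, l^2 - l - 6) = l + 2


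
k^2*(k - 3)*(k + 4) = k^4 + k^3 - 12*k^2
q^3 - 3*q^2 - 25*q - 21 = (q - 7)*(q + 1)*(q + 3)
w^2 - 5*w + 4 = (w - 4)*(w - 1)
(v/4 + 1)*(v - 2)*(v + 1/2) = v^3/4 + 5*v^2/8 - 7*v/4 - 1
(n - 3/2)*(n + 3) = n^2 + 3*n/2 - 9/2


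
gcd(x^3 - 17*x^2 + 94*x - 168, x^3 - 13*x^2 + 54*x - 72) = x^2 - 10*x + 24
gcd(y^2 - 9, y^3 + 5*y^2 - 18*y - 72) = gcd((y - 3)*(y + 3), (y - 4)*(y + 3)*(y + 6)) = y + 3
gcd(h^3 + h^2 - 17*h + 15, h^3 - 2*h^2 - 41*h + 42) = h - 1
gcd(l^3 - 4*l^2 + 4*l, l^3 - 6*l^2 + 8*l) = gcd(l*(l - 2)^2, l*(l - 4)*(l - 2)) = l^2 - 2*l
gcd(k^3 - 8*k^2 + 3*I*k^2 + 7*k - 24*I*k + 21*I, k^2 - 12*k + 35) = k - 7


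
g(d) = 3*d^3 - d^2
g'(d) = 9*d^2 - 2*d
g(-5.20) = -448.86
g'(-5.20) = 253.76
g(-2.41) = -47.80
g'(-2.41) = 57.09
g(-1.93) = -25.29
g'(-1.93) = 37.38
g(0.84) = 1.07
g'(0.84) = 4.67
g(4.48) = 249.68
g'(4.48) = 171.67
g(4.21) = 206.13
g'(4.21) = 151.10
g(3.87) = 158.90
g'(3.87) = 127.05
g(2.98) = 70.51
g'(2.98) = 73.96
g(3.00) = 72.00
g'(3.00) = 75.00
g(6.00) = 612.00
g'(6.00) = 312.00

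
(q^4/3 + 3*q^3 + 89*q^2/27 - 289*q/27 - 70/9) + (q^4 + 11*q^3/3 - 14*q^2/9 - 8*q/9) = 4*q^4/3 + 20*q^3/3 + 47*q^2/27 - 313*q/27 - 70/9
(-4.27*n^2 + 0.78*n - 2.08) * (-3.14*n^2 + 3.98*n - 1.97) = 13.4078*n^4 - 19.4438*n^3 + 18.0475*n^2 - 9.815*n + 4.0976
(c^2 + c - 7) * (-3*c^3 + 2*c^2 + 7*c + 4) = -3*c^5 - c^4 + 30*c^3 - 3*c^2 - 45*c - 28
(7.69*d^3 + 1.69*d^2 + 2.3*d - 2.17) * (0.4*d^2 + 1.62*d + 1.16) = 3.076*d^5 + 13.1338*d^4 + 12.5782*d^3 + 4.8184*d^2 - 0.8474*d - 2.5172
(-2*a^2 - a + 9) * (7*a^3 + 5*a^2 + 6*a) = -14*a^5 - 17*a^4 + 46*a^3 + 39*a^2 + 54*a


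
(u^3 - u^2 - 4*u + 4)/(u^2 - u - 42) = (-u^3 + u^2 + 4*u - 4)/(-u^2 + u + 42)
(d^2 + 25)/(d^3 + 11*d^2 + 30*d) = (d^2 + 25)/(d*(d^2 + 11*d + 30))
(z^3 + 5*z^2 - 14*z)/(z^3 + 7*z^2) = (z - 2)/z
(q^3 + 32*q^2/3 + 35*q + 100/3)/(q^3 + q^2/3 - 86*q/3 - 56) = (3*q^2 + 20*q + 25)/(3*q^2 - 11*q - 42)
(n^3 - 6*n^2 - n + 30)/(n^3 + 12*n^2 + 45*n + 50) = (n^2 - 8*n + 15)/(n^2 + 10*n + 25)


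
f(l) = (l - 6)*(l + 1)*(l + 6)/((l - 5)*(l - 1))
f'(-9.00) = 0.91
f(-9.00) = -2.57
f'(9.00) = 1.76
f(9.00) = 14.06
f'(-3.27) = 0.28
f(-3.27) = 1.63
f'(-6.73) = 0.83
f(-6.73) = -0.59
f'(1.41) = -101.82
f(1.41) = 55.69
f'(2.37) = -5.94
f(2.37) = 28.42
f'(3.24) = 2.84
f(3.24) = 27.43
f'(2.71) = -1.84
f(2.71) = 27.15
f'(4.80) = 412.29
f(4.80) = 98.91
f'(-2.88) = 0.10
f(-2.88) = 1.70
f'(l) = (l - 6)*(l + 1)/((l - 5)*(l - 1)) + (l - 6)*(l + 6)/((l - 5)*(l - 1)) - (l - 6)*(l + 1)*(l + 6)/((l - 5)*(l - 1)^2) - (l - 6)*(l + 1)*(l + 6)/((l - 5)^2*(l - 1)) + (l + 1)*(l + 6)/((l - 5)*(l - 1))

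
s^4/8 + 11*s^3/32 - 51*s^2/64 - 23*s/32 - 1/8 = (s/4 + 1)*(s/2 + 1/4)*(s - 2)*(s + 1/4)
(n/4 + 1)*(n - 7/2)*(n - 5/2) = n^3/4 - n^2/2 - 61*n/16 + 35/4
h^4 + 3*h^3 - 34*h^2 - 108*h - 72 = (h - 6)*(h + 1)*(h + 2)*(h + 6)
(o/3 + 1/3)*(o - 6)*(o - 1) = o^3/3 - 2*o^2 - o/3 + 2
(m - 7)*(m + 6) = m^2 - m - 42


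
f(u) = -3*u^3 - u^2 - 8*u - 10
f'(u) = -9*u^2 - 2*u - 8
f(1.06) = -23.18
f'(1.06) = -20.23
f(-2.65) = 60.01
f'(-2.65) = -65.90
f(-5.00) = 380.00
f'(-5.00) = -223.00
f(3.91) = -235.90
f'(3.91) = -153.41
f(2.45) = -79.72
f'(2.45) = -66.92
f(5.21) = -503.09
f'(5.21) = -262.72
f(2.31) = -70.80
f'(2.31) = -60.64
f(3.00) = -124.00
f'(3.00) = -95.00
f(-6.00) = 650.00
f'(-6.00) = -320.00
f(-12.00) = 5126.00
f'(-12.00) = -1280.00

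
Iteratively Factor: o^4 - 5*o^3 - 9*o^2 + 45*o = (o - 3)*(o^3 - 2*o^2 - 15*o) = o*(o - 3)*(o^2 - 2*o - 15) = o*(o - 5)*(o - 3)*(o + 3)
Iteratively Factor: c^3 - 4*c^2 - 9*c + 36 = (c - 3)*(c^2 - c - 12) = (c - 3)*(c + 3)*(c - 4)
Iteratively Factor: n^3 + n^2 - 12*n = (n + 4)*(n^2 - 3*n) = n*(n + 4)*(n - 3)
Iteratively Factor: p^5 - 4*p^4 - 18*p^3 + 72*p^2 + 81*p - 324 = (p + 3)*(p^4 - 7*p^3 + 3*p^2 + 63*p - 108) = (p - 4)*(p + 3)*(p^3 - 3*p^2 - 9*p + 27) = (p - 4)*(p - 3)*(p + 3)*(p^2 - 9) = (p - 4)*(p - 3)*(p + 3)^2*(p - 3)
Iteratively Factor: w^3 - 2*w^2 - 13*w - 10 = (w + 1)*(w^2 - 3*w - 10) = (w + 1)*(w + 2)*(w - 5)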